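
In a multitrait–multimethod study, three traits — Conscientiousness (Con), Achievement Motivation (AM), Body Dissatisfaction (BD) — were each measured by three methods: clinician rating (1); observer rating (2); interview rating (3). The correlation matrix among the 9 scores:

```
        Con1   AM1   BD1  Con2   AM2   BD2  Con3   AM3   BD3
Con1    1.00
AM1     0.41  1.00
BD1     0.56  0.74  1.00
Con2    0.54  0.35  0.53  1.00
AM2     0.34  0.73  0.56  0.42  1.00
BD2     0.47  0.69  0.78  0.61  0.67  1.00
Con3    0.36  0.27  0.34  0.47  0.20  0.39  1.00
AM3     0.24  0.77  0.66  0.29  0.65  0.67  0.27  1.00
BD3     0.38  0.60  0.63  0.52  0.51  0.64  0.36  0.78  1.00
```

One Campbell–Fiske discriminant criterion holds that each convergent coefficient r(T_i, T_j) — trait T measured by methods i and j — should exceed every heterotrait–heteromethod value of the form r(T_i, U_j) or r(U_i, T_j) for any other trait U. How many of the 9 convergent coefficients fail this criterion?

Checking each validity diagonal entry against its comparison values:
Con (methods 1·2): 0.54 vs {0.34, 0.35, 0.47, 0.53} → pass.
Con (methods 1·3): 0.36 vs {0.24, 0.27, 0.38, 0.34} → fail.
Con (methods 2·3): 0.47 vs {0.29, 0.20, 0.52, 0.39} → fail.
AM (methods 1·2): 0.73 vs {0.35, 0.34, 0.69, 0.56} → pass.
AM (methods 1·3): 0.77 vs {0.27, 0.24, 0.60, 0.66} → pass.
AM (methods 2·3): 0.65 vs {0.20, 0.29, 0.51, 0.67} → fail.
BD (methods 1·2): 0.78 vs {0.53, 0.47, 0.56, 0.69} → pass.
BD (methods 1·3): 0.63 vs {0.34, 0.38, 0.66, 0.60} → fail.
BD (methods 2·3): 0.64 vs {0.39, 0.52, 0.67, 0.51} → fail.
5 of 9 fail.

5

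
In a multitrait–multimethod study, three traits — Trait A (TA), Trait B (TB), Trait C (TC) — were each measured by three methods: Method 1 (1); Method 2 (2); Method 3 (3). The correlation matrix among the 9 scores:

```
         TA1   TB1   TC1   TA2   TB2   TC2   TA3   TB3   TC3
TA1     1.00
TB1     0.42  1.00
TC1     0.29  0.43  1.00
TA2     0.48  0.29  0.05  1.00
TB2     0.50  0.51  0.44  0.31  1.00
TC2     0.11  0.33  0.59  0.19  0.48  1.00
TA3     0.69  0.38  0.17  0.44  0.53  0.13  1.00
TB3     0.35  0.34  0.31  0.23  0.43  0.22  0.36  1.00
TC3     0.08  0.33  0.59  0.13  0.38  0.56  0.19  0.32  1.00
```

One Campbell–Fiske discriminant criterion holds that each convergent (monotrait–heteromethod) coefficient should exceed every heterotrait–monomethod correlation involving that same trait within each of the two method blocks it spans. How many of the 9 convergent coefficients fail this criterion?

Convergent coefficients and their comparison sets:
TA (methods 1·2): 0.48 vs {0.42, 0.31, 0.29, 0.19} → pass.
TA (methods 1·3): 0.69 vs {0.42, 0.36, 0.29, 0.19} → pass.
TA (methods 2·3): 0.44 vs {0.31, 0.36, 0.19, 0.19} → pass.
TB (methods 1·2): 0.51 vs {0.42, 0.31, 0.43, 0.48} → pass.
TB (methods 1·3): 0.34 vs {0.42, 0.36, 0.43, 0.32} → fail.
TB (methods 2·3): 0.43 vs {0.31, 0.36, 0.48, 0.32} → fail.
TC (methods 1·2): 0.59 vs {0.29, 0.19, 0.43, 0.48} → pass.
TC (methods 1·3): 0.59 vs {0.29, 0.19, 0.43, 0.32} → pass.
TC (methods 2·3): 0.56 vs {0.19, 0.19, 0.48, 0.32} → pass.
2 of 9 fail.

2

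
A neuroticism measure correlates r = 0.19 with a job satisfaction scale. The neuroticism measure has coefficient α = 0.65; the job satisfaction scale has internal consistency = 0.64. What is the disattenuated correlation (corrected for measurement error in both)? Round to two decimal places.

r_true = r_obs / √(r_xx · r_yy) = 0.19 / √(0.65 × 0.64) = 0.19 / √0.4160 = 0.19 / 0.6450 ≈ 0.29.

0.29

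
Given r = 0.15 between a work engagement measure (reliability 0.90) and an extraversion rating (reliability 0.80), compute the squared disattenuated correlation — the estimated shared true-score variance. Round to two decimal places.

Disattenuated r = 0.15 / √(0.90 × 0.80) = 0.15 / 0.8485 = 0.1768.
Shared true-score variance = 0.1768² = 0.0313 ≈ 0.03.

0.03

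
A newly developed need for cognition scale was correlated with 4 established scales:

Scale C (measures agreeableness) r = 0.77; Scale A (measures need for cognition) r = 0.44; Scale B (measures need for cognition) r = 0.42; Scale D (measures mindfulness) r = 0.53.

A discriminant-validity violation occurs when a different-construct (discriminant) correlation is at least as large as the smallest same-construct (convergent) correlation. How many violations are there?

2

Convergent (same construct = need for cognition): Scale A, Scale B.
Smallest convergent = 0.42. Discriminant values: 0.77, 0.53; count ≥ 0.42 → 2.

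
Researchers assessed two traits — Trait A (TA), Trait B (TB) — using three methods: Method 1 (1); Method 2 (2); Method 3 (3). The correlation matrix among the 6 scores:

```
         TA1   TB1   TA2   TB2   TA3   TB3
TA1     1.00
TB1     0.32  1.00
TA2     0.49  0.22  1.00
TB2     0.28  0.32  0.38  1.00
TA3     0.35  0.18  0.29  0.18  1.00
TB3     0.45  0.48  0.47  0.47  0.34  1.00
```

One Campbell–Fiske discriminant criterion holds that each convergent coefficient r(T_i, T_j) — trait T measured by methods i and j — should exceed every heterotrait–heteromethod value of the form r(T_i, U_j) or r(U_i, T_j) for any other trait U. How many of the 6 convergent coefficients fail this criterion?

3

Checking each validity diagonal entry against its comparison values:
TA (methods 1·2): 0.49 vs {0.28, 0.22} → pass.
TA (methods 1·3): 0.35 vs {0.45, 0.18} → fail.
TA (methods 2·3): 0.29 vs {0.47, 0.18} → fail.
TB (methods 1·2): 0.32 vs {0.22, 0.28} → pass.
TB (methods 1·3): 0.48 vs {0.18, 0.45} → pass.
TB (methods 2·3): 0.47 vs {0.18, 0.47} → fail.
3 of 6 fail.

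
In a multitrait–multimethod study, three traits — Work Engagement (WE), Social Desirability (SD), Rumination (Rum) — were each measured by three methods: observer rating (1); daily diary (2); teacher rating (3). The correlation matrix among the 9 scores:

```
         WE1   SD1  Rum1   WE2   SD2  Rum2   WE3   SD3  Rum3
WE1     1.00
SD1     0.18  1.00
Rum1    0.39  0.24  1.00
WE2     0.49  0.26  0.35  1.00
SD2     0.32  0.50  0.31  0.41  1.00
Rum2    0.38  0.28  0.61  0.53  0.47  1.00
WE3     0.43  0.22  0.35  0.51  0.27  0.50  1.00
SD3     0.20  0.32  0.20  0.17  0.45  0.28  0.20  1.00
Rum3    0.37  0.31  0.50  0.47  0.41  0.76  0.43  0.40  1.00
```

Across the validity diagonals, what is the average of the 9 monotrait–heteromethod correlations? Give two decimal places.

0.51

Convergent values: 0.49, 0.43, 0.51, 0.50, 0.32, 0.45, 0.61, 0.50, 0.76; mean = 4.57/9 = 0.51.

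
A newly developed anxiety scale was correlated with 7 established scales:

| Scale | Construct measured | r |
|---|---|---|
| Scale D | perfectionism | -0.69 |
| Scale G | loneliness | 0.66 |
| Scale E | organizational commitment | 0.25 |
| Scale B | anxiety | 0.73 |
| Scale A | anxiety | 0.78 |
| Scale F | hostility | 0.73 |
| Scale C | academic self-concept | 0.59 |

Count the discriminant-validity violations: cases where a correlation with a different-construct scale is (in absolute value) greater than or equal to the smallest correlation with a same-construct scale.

Convergent (same construct = anxiety): Scale B, Scale A.
Smallest convergent = 0.73. Discriminant |r|: 0.69, 0.66, 0.25, 0.73, 0.59; count ≥ 0.73 → 1.

1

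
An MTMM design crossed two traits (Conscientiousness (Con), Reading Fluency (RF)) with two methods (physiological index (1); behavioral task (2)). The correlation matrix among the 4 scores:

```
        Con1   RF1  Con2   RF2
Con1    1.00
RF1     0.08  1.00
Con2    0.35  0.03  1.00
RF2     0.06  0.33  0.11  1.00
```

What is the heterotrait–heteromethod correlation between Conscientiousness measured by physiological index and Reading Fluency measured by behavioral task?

0.06

Different traits and methods: r(Con1, RF2) = 0.06.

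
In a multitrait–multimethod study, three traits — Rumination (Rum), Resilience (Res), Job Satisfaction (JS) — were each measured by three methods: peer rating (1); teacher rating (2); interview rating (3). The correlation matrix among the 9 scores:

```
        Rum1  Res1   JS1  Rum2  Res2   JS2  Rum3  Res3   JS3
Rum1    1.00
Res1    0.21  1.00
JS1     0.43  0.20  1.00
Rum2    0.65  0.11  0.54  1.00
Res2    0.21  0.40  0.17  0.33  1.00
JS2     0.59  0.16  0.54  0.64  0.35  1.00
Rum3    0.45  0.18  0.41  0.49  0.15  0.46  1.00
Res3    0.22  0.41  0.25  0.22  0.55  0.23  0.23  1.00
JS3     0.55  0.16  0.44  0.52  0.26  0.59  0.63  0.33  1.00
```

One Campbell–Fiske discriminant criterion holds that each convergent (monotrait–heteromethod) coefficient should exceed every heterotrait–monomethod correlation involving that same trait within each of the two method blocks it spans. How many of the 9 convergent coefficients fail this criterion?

5

Checking each validity diagonal entry against its comparison values:
Rum (methods 1·2): 0.65 vs {0.21, 0.33, 0.43, 0.64} → pass.
Rum (methods 1·3): 0.45 vs {0.21, 0.23, 0.43, 0.63} → fail.
Rum (methods 2·3): 0.49 vs {0.33, 0.23, 0.64, 0.63} → fail.
Res (methods 1·2): 0.40 vs {0.21, 0.33, 0.20, 0.35} → pass.
Res (methods 1·3): 0.41 vs {0.21, 0.23, 0.20, 0.33} → pass.
Res (methods 2·3): 0.55 vs {0.33, 0.23, 0.35, 0.33} → pass.
JS (methods 1·2): 0.54 vs {0.43, 0.64, 0.20, 0.35} → fail.
JS (methods 1·3): 0.44 vs {0.43, 0.63, 0.20, 0.33} → fail.
JS (methods 2·3): 0.59 vs {0.64, 0.63, 0.35, 0.33} → fail.
5 of 9 fail.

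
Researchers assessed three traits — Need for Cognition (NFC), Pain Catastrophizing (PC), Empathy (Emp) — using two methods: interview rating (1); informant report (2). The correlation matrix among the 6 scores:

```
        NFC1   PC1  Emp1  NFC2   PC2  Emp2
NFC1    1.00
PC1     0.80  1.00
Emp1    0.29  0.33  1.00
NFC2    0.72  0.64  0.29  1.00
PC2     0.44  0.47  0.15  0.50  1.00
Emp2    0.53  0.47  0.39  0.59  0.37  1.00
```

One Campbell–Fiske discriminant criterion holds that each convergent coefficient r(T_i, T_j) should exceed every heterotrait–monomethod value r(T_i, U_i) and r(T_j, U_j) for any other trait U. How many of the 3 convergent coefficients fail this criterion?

Convergent coefficients and their comparison sets:
NFC (methods 1·2): 0.72 vs {0.80, 0.50, 0.29, 0.59} → fail.
PC (methods 1·2): 0.47 vs {0.80, 0.50, 0.33, 0.37} → fail.
Emp (methods 1·2): 0.39 vs {0.29, 0.59, 0.33, 0.37} → fail.
3 of 3 fail.

3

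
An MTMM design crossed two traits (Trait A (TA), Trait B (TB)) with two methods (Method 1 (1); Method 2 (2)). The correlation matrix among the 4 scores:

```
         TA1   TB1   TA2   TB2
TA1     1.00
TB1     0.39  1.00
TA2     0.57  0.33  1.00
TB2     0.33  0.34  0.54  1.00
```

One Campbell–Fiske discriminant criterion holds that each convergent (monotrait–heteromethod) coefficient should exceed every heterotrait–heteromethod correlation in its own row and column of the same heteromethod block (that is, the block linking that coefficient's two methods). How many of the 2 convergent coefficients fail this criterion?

Each convergent coefficient versus the relevant comparison correlations:
TA (methods 1·2): 0.57 vs {0.33, 0.33} → pass.
TB (methods 1·2): 0.34 vs {0.33, 0.33} → pass.
0 of 2 fail.

0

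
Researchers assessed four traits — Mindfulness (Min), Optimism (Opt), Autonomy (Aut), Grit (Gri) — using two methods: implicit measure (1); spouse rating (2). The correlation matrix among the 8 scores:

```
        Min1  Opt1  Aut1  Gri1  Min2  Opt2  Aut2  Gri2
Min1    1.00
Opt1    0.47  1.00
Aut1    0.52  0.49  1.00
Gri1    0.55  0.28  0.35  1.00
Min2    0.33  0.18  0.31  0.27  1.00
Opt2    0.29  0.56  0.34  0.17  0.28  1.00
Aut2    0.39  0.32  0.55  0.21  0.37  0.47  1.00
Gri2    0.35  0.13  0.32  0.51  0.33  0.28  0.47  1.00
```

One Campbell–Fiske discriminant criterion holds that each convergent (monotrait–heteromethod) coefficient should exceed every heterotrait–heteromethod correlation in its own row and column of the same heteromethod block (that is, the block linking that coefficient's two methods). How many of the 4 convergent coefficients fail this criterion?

1

Convergent coefficients and their comparison sets:
Min (methods 1·2): 0.33 vs {0.29, 0.18, 0.39, 0.31, 0.35, 0.27} → fail.
Opt (methods 1·2): 0.56 vs {0.18, 0.29, 0.32, 0.34, 0.13, 0.17} → pass.
Aut (methods 1·2): 0.55 vs {0.31, 0.39, 0.34, 0.32, 0.32, 0.21} → pass.
Gri (methods 1·2): 0.51 vs {0.27, 0.35, 0.17, 0.13, 0.21, 0.32} → pass.
1 of 4 fail.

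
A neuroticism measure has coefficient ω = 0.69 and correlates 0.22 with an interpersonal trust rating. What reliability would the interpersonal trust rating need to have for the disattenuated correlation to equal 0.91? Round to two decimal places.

r_true = r_obs / √(r_xx · r_yy) ⇒ 0.91 = 0.22 / √(0.69 · r_yy).
√(0.69 · r_yy) = 0.22 / 0.91 = 0.2418; 0.69 · r_yy = 0.0585; r_yy = 0.0585 / 0.69 ≈ 0.08.

0.08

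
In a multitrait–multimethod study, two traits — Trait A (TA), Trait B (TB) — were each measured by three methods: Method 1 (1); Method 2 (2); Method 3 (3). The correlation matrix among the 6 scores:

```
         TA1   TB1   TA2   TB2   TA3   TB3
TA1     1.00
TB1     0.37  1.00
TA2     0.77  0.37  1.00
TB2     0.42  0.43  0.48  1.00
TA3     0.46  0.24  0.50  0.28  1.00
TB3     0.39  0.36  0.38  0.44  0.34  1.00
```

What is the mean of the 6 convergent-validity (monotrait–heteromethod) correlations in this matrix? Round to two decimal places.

Convergent values: 0.77, 0.46, 0.50, 0.43, 0.36, 0.44; mean = 2.96/6 = 0.49.

0.49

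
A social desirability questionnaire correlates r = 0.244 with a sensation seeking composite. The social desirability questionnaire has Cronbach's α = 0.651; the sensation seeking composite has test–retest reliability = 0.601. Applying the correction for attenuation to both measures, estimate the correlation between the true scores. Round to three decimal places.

r_true = r_obs / √(r_xx · r_yy) = 0.244 / √(0.651 × 0.601) = 0.244 / √0.391251 = 0.244 / 0.6255 ≈ 0.390.

0.390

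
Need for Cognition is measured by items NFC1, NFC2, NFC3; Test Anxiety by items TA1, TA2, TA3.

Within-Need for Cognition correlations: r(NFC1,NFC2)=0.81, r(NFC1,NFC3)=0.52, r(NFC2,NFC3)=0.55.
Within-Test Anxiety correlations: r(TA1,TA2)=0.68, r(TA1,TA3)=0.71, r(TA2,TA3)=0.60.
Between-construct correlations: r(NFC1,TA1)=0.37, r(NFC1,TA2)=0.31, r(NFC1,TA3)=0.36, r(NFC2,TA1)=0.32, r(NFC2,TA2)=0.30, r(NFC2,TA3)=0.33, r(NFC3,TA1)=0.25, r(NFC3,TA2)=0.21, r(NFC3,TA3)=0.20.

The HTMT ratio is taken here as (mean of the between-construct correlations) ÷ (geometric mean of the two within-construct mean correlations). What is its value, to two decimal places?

Mean between = 2.65/9 = 0.2944.
Mean within-NFC = 1.88/3 = 0.6267; mean within-TA = 1.99/3 = 0.6633.
Geometric mean = √(0.6267 × 0.6633) = 0.6447.
HTMT = 0.2944 / 0.6447 = 0.46.

0.46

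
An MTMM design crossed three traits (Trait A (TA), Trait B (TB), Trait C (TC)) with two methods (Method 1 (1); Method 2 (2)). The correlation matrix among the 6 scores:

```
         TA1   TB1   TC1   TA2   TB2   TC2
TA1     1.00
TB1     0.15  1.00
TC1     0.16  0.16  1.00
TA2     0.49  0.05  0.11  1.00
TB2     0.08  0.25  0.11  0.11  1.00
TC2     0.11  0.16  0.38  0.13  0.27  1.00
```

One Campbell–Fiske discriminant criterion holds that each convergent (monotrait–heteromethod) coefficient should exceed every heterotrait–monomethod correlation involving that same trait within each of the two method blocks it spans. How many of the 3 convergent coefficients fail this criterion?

1

Checking each validity diagonal entry against its comparison values:
TA (methods 1·2): 0.49 vs {0.15, 0.11, 0.16, 0.13} → pass.
TB (methods 1·2): 0.25 vs {0.15, 0.11, 0.16, 0.27} → fail.
TC (methods 1·2): 0.38 vs {0.16, 0.13, 0.16, 0.27} → pass.
1 of 3 fail.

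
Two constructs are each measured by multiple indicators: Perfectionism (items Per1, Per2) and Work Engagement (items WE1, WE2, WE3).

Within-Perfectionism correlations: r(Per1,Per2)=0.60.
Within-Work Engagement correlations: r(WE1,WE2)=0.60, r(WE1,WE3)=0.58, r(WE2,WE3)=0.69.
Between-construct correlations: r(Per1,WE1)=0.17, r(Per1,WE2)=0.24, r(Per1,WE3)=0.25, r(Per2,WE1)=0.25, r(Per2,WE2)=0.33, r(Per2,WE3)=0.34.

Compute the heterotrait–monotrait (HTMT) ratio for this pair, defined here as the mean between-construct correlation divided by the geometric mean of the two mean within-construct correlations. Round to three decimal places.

0.431

Mean heterotrait r = 1.58/6 = 0.2633.
Mean within-Per = 0.60/1 = 0.6000; mean within-WE = 1.87/3 = 0.6233.
Geometric mean = √(0.6000 × 0.6233) = 0.6115.
HTMT = 0.2633 / 0.6115 = 0.431.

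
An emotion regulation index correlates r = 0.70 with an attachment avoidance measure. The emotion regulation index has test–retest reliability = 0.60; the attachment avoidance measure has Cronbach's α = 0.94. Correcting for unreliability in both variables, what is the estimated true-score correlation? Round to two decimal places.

r_true = r_obs / √(r_xx · r_yy) = 0.70 / √(0.60 × 0.94) = 0.70 / √0.5640 = 0.70 / 0.7510 ≈ 0.93.

0.93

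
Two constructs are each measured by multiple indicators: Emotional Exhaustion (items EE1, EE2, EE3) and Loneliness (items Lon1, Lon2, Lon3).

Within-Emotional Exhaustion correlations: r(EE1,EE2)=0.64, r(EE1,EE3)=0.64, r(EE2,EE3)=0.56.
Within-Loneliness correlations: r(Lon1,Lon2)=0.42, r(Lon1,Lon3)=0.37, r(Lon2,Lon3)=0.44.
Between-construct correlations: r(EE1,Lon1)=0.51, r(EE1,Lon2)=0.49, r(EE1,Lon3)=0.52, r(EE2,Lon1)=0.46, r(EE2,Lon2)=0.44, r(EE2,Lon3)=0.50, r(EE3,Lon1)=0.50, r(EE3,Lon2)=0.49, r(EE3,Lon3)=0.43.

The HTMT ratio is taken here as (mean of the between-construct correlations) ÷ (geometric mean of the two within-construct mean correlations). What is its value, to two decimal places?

Mean heterotrait r = 4.34/9 = 0.4822.
Mean within-EE = 1.84/3 = 0.6133; mean within-Lon = 1.23/3 = 0.4100.
Geometric mean = √(0.6133 × 0.4100) = 0.5015.
HTMT = 0.4822 / 0.5015 = 0.96.

0.96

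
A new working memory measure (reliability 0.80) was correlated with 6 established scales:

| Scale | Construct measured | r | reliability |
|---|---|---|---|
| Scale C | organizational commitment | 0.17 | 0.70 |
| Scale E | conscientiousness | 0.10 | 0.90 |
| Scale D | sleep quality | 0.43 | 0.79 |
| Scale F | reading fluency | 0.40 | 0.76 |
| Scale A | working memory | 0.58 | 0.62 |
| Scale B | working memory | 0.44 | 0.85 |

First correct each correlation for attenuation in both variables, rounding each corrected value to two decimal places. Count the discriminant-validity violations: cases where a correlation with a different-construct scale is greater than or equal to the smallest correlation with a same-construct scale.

Disattenuated r (r / √(r_scale · r_new)):
  Scale C (disc): 0.17 / √(0.70·0.80) = 0.23
  Scale E (disc): 0.10 / √(0.90·0.80) = 0.12
  Scale D (disc): 0.43 / √(0.79·0.80) = 0.54
  Scale F (disc): 0.40 / √(0.76·0.80) = 0.51
  Scale A (conv): 0.58 / √(0.62·0.80) = 0.82
  Scale B (conv): 0.44 / √(0.85·0.80) = 0.53
Smallest convergent = 0.53. Discriminant values: 0.23, 0.12, 0.54, 0.51; count ≥ 0.53 → 1.

1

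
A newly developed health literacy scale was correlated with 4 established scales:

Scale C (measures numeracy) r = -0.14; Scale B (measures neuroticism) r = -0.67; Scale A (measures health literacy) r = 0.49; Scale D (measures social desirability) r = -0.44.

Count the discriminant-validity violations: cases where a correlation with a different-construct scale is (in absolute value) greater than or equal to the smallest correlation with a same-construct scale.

Convergent (same construct = health literacy): Scale A.
Smallest convergent = 0.49. Discriminant |r|: 0.14, 0.67, 0.44; count ≥ 0.49 → 1.

1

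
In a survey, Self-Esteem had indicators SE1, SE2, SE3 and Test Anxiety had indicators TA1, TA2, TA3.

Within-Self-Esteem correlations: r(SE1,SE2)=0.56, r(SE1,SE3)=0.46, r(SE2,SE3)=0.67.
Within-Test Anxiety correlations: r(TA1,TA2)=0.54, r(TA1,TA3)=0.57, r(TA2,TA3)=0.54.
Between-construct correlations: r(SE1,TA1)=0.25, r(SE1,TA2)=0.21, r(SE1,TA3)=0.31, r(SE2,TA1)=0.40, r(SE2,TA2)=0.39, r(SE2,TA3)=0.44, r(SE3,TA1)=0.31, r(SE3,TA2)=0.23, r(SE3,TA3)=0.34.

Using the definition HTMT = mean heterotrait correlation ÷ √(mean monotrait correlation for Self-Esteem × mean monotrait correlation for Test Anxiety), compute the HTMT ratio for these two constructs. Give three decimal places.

Between-construct mean = 2.88/9 = 0.3200.
Mean within-SE = 1.69/3 = 0.5633; mean within-TA = 1.65/3 = 0.5500.
Geometric mean = √(0.5633 × 0.5500) = 0.5566.
HTMT = 0.3200 / 0.5566 = 0.575.

0.575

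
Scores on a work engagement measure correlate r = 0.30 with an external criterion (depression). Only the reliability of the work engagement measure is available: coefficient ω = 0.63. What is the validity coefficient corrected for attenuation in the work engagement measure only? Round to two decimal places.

0.38

Single correction: r_c = r_obs / √r_xx = 0.30 / √0.63 = 0.30 / 0.7937 ≈ 0.38.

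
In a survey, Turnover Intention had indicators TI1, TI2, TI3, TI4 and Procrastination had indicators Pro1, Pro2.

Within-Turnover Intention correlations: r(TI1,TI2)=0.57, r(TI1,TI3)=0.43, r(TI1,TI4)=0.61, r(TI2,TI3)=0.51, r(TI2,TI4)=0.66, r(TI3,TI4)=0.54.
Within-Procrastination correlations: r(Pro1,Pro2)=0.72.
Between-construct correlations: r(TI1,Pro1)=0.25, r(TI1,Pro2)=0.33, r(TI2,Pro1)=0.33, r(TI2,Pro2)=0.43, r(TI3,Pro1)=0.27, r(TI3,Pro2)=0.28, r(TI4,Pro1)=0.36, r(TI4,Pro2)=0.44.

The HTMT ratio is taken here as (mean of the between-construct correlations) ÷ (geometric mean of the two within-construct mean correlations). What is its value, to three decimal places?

Mean between = 2.69/8 = 0.3363.
Mean within-TI = 3.32/6 = 0.5533; mean within-Pro = 0.72/1 = 0.7200.
Geometric mean = √(0.5533 × 0.7200) = 0.6312.
HTMT = 0.3363 / 0.6312 = 0.533.

0.533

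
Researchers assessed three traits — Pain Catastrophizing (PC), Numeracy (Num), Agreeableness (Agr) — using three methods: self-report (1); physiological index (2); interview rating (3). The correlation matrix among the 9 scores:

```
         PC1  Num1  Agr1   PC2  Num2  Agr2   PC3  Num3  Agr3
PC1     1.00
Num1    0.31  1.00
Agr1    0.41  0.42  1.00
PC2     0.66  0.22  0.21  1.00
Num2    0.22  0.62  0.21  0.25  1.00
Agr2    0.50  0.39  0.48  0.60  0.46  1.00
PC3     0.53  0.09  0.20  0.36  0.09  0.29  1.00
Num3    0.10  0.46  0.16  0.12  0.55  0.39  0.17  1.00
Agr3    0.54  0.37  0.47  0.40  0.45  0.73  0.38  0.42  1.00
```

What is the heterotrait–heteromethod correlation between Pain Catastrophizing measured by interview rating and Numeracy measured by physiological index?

0.09

Different traits and methods: r(PC3, Num2) = 0.09.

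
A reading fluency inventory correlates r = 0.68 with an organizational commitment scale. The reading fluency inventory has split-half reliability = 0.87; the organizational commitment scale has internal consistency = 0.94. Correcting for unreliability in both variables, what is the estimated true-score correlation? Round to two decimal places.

r_true = r_obs / √(r_xx · r_yy) = 0.68 / √(0.87 × 0.94) = 0.68 / √0.8178 = 0.68 / 0.9043 ≈ 0.75.

0.75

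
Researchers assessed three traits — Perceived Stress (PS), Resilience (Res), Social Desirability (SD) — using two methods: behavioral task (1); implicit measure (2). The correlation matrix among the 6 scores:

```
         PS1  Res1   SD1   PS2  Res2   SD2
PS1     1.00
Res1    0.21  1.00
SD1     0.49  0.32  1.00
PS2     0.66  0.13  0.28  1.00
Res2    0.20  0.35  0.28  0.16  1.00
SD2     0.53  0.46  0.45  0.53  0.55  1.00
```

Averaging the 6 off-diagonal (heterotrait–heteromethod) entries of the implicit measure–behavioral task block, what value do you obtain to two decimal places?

HTHM values (method 2 × method 1): 0.13, 0.28, 0.20, 0.28, 0.53, 0.46; mean = 1.88/6 = 0.31.

0.31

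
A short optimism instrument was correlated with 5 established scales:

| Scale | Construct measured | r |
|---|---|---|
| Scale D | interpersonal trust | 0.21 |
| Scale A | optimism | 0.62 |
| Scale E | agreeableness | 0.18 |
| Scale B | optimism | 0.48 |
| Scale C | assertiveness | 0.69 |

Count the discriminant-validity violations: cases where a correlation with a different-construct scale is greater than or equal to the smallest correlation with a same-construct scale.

Convergent (same construct = optimism): Scale A, Scale B.
Smallest convergent = 0.48. Discriminant values: 0.21, 0.18, 0.69; count ≥ 0.48 → 1.

1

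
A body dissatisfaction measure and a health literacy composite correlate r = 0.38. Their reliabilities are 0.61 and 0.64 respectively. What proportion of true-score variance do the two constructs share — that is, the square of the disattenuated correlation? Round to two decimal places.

Disattenuated r = 0.38 / √(0.61 × 0.64) = 0.38 / 0.6248 = 0.6082.
Shared true-score variance = 0.6082² = 0.3699 ≈ 0.37.

0.37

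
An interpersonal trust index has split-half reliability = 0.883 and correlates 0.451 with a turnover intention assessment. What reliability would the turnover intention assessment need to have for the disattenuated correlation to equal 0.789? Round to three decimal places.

0.370

r_true = r_obs / √(r_xx · r_yy) ⇒ 0.789 = 0.451 / √(0.883 · r_yy).
√(0.883 · r_yy) = 0.451 / 0.789 = 0.5716; 0.883 · r_yy = 0.3267; r_yy = 0.3267 / 0.883 ≈ 0.370.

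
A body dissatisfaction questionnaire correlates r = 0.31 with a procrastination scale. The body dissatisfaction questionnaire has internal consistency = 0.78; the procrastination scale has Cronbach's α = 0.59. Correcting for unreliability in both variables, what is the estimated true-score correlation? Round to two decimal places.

0.46

r_true = r_obs / √(r_xx · r_yy) = 0.31 / √(0.78 × 0.59) = 0.31 / √0.4602 = 0.31 / 0.6784 ≈ 0.46.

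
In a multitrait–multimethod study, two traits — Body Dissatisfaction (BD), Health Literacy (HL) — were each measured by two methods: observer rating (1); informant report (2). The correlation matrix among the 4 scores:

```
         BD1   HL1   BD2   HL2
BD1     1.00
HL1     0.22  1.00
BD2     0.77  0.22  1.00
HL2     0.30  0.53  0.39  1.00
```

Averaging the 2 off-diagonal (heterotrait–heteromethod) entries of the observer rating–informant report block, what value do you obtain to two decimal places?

HTHM values (method 1 × method 2): 0.30, 0.22; mean = 0.52/2 = 0.26.

0.26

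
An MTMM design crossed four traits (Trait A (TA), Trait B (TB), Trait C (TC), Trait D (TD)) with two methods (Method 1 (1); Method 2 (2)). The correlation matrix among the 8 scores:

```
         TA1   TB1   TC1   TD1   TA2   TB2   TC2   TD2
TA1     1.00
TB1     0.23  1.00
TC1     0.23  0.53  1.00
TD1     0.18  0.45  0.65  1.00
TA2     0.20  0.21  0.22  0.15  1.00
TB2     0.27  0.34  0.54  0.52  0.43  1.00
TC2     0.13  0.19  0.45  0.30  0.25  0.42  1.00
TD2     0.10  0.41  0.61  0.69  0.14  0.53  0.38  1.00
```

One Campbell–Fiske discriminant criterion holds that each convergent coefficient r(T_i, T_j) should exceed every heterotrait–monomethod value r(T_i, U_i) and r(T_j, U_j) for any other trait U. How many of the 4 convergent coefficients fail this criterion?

3

Each convergent coefficient versus the relevant comparison correlations:
TA (methods 1·2): 0.20 vs {0.23, 0.43, 0.23, 0.25, 0.18, 0.14} → fail.
TB (methods 1·2): 0.34 vs {0.23, 0.43, 0.53, 0.42, 0.45, 0.53} → fail.
TC (methods 1·2): 0.45 vs {0.23, 0.25, 0.53, 0.42, 0.65, 0.38} → fail.
TD (methods 1·2): 0.69 vs {0.18, 0.14, 0.45, 0.53, 0.65, 0.38} → pass.
3 of 4 fail.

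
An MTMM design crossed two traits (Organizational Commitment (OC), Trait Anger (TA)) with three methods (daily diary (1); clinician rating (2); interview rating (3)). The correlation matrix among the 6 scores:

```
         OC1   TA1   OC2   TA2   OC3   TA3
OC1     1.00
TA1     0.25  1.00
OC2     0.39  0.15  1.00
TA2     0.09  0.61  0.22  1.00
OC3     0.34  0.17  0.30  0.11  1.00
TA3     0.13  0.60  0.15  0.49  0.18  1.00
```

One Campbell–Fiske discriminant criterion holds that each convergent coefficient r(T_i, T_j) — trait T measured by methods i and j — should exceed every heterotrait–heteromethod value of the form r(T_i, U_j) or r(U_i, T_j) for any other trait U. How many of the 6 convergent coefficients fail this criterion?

0

Checking each validity diagonal entry against its comparison values:
OC (methods 1·2): 0.39 vs {0.09, 0.15} → pass.
OC (methods 1·3): 0.34 vs {0.13, 0.17} → pass.
OC (methods 2·3): 0.30 vs {0.15, 0.11} → pass.
TA (methods 1·2): 0.61 vs {0.15, 0.09} → pass.
TA (methods 1·3): 0.60 vs {0.17, 0.13} → pass.
TA (methods 2·3): 0.49 vs {0.11, 0.15} → pass.
0 of 6 fail.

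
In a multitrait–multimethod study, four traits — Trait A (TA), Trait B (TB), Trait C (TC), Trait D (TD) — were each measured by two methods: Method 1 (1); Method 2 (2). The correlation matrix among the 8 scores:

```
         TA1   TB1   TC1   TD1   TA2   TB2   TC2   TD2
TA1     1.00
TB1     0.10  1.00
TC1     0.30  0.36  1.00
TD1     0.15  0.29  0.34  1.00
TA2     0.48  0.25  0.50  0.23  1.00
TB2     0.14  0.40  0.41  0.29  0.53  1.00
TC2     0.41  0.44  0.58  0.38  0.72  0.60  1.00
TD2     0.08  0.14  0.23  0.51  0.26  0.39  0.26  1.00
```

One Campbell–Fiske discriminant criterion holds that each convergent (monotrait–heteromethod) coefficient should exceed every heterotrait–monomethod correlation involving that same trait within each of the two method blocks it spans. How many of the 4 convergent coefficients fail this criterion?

Checking each validity diagonal entry against its comparison values:
TA (methods 1·2): 0.48 vs {0.10, 0.53, 0.30, 0.72, 0.15, 0.26} → fail.
TB (methods 1·2): 0.40 vs {0.10, 0.53, 0.36, 0.60, 0.29, 0.39} → fail.
TC (methods 1·2): 0.58 vs {0.30, 0.72, 0.36, 0.60, 0.34, 0.26} → fail.
TD (methods 1·2): 0.51 vs {0.15, 0.26, 0.29, 0.39, 0.34, 0.26} → pass.
3 of 4 fail.

3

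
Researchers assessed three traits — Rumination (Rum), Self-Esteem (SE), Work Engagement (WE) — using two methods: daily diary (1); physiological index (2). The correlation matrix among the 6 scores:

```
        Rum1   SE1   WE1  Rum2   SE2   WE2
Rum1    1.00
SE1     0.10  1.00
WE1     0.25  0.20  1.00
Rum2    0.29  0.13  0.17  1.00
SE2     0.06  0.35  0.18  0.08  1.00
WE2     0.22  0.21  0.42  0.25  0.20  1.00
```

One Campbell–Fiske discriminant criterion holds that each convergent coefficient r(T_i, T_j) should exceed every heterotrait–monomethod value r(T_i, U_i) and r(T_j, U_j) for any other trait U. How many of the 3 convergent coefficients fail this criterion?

0

Convergent coefficients and their comparison sets:
Rum (methods 1·2): 0.29 vs {0.10, 0.08, 0.25, 0.25} → pass.
SE (methods 1·2): 0.35 vs {0.10, 0.08, 0.20, 0.20} → pass.
WE (methods 1·2): 0.42 vs {0.25, 0.25, 0.20, 0.20} → pass.
0 of 3 fail.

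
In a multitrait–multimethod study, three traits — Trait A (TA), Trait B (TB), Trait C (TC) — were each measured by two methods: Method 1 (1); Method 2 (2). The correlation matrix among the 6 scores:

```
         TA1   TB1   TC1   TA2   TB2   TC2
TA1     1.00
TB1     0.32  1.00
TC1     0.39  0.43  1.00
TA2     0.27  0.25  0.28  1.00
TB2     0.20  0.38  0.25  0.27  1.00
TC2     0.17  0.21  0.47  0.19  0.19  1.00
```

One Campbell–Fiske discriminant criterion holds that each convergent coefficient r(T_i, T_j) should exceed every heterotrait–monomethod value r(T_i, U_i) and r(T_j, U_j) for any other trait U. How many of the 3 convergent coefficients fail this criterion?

Checking each validity diagonal entry against its comparison values:
TA (methods 1·2): 0.27 vs {0.32, 0.27, 0.39, 0.19} → fail.
TB (methods 1·2): 0.38 vs {0.32, 0.27, 0.43, 0.19} → fail.
TC (methods 1·2): 0.47 vs {0.39, 0.19, 0.43, 0.19} → pass.
2 of 3 fail.

2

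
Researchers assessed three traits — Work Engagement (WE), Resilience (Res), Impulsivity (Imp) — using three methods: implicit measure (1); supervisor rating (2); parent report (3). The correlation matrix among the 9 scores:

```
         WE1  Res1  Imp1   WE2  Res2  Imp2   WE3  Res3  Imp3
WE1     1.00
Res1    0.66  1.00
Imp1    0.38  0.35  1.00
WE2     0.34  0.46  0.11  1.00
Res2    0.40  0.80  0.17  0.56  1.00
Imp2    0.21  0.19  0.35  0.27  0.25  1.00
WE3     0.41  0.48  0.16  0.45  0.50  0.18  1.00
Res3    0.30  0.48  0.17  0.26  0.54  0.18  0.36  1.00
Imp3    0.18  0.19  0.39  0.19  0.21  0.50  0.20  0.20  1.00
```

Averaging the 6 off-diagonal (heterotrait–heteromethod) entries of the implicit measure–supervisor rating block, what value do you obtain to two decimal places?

HTHM values (method 1 × method 2): 0.40, 0.21, 0.46, 0.19, 0.11, 0.17; mean = 1.54/6 = 0.26.

0.26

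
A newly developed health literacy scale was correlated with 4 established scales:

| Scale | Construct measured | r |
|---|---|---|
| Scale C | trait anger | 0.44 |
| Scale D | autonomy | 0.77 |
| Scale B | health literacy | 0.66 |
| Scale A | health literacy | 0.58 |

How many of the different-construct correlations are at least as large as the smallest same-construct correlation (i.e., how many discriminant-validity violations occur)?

1

Convergent (same construct = health literacy): Scale B, Scale A.
Smallest convergent = 0.58. Discriminant values: 0.44, 0.77; count ≥ 0.58 → 1.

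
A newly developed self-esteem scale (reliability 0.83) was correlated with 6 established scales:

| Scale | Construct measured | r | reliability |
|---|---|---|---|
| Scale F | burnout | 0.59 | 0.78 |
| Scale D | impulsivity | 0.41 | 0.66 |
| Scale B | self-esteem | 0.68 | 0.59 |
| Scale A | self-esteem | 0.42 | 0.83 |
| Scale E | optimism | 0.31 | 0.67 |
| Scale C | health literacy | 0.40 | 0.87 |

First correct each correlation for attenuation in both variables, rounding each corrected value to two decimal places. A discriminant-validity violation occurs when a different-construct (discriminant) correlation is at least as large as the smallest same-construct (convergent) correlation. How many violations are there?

Disattenuated r (r / √(r_scale · r_new)):
  Scale F (disc): 0.59 / √(0.78·0.83) = 0.73
  Scale D (disc): 0.41 / √(0.66·0.83) = 0.55
  Scale B (conv): 0.68 / √(0.59·0.83) = 0.97
  Scale A (conv): 0.42 / √(0.83·0.83) = 0.51
  Scale E (disc): 0.31 / √(0.67·0.83) = 0.42
  Scale C (disc): 0.40 / √(0.87·0.83) = 0.47
Smallest convergent = 0.51. Discriminant values: 0.73, 0.55, 0.42, 0.47; count ≥ 0.51 → 2.

2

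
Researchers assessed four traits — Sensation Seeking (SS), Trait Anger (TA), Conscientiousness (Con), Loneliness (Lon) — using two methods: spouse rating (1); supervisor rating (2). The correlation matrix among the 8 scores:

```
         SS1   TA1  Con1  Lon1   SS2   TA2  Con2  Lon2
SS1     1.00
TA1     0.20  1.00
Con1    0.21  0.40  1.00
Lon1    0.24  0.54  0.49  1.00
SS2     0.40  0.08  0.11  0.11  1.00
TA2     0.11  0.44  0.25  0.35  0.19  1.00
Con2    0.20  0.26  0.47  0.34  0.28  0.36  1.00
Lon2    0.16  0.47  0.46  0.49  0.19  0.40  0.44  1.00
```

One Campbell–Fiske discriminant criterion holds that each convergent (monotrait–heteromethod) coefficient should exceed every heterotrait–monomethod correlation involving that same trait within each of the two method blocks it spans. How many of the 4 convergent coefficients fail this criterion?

3

Checking each validity diagonal entry against its comparison values:
SS (methods 1·2): 0.40 vs {0.20, 0.19, 0.21, 0.28, 0.24, 0.19} → pass.
TA (methods 1·2): 0.44 vs {0.20, 0.19, 0.40, 0.36, 0.54, 0.40} → fail.
Con (methods 1·2): 0.47 vs {0.21, 0.28, 0.40, 0.36, 0.49, 0.44} → fail.
Lon (methods 1·2): 0.49 vs {0.24, 0.19, 0.54, 0.40, 0.49, 0.44} → fail.
3 of 4 fail.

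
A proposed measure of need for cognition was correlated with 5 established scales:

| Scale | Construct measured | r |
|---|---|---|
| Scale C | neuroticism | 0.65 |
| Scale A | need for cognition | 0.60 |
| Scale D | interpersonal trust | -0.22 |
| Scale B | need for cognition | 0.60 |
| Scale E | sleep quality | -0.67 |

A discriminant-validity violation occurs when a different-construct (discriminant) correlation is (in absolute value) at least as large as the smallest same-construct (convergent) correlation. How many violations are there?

2

Convergent (same construct = need for cognition): Scale A, Scale B.
Smallest convergent = 0.60. Discriminant |r|: 0.65, 0.22, 0.67; count ≥ 0.60 → 2.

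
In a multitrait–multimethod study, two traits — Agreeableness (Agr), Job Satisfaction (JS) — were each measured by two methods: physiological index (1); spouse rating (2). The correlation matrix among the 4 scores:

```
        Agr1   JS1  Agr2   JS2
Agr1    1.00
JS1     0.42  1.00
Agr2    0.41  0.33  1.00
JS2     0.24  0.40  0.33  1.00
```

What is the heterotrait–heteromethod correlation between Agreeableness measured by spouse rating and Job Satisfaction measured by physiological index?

0.33

Different traits and methods: r(Agr2, JS1) = 0.33.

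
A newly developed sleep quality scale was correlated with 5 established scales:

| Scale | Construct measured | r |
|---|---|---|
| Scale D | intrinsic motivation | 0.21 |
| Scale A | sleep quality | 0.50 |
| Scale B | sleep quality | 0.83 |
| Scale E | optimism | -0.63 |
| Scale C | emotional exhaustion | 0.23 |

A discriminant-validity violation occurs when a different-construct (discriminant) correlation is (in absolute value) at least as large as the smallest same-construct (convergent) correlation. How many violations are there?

1

Convergent (same construct = sleep quality): Scale A, Scale B.
Smallest convergent = 0.50. Discriminant |r|: 0.21, 0.63, 0.23; count ≥ 0.50 → 1.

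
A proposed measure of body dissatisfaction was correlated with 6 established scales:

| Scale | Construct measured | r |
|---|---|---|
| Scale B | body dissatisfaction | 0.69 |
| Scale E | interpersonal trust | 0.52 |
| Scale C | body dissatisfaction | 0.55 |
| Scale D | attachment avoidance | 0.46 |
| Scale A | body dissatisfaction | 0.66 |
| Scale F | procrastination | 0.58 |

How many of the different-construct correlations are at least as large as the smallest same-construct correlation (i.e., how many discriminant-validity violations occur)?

Convergent (same construct = body dissatisfaction): Scale B, Scale C, Scale A.
Smallest convergent = 0.55. Discriminant values: 0.52, 0.46, 0.58; count ≥ 0.55 → 1.

1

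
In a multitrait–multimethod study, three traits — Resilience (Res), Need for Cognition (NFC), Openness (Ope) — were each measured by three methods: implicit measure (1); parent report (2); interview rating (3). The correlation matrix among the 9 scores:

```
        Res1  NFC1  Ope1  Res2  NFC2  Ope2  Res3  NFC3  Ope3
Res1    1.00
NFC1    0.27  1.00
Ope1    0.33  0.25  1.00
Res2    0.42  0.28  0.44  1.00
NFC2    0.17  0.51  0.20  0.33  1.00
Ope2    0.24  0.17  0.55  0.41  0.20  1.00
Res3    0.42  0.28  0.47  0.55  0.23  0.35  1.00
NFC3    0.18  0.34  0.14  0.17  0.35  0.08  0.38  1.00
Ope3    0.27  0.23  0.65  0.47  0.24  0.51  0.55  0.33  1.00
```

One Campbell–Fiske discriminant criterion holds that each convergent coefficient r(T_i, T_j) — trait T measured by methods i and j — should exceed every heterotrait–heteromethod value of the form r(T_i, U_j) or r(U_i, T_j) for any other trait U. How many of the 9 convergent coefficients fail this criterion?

2

Each convergent coefficient versus the relevant comparison correlations:
Res (methods 1·2): 0.42 vs {0.17, 0.28, 0.24, 0.44} → fail.
Res (methods 1·3): 0.42 vs {0.18, 0.28, 0.27, 0.47} → fail.
Res (methods 2·3): 0.55 vs {0.17, 0.23, 0.47, 0.35} → pass.
NFC (methods 1·2): 0.51 vs {0.28, 0.17, 0.17, 0.20} → pass.
NFC (methods 1·3): 0.34 vs {0.28, 0.18, 0.23, 0.14} → pass.
NFC (methods 2·3): 0.35 vs {0.23, 0.17, 0.24, 0.08} → pass.
Ope (methods 1·2): 0.55 vs {0.44, 0.24, 0.20, 0.17} → pass.
Ope (methods 1·3): 0.65 vs {0.47, 0.27, 0.14, 0.23} → pass.
Ope (methods 2·3): 0.51 vs {0.35, 0.47, 0.08, 0.24} → pass.
2 of 9 fail.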